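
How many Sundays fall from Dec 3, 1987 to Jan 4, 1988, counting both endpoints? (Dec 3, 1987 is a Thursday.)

Dec 3, 1987 is a Thursday; the first Sunday on or after it is Dec 6, 1987 (3 days later).
From Dec 6, 1987 to Jan 4, 1988: 25 + 4 = 29 days (rest of Dec, Jan).
29 ÷ 7 = 4 full weeks with remainder 1, so 4 more Sundays after the first → 5.

5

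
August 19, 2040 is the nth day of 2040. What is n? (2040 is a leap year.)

232

Days in months before August: 31 + 29 + 31 + 30 + 31 + 30 + 31 = 213.
Plus 19 days into August → day 232.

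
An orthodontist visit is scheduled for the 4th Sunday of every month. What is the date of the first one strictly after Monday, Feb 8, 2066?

Feb 28, 2066

Feb 2066 starts on a Monday; its first Sunday is the 7th, so the 4th Sunday is the 28th — Feb 28, 2066.
Feb 28, 2066 is after Feb 8, 2066, so that is the next one.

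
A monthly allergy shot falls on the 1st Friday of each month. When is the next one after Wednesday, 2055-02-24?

February 2055 starts on a Monday, so its 1st Friday is 2055-02-05 (4 days in).
That is not after 2055-02-24, so look at March 2055.
March 2055 starts on a Monday, so its 1st Friday is 2055-03-05 (4 days in).

2055-03-05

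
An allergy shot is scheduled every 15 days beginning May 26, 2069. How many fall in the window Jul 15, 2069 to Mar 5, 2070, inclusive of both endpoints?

15

Occurrences land 15·i days after May 26, 2069 for i = 0, 1, 2, …
Jul 15, 2069 is 50 days after the start; 50 ÷ 15 = 3 remainder 5; since the remainder is 5, round up to i = 4. First occurrence in the window: #5 on Jul 25, 2069 (4×15 = 60 days in).
Mar 5, 2070 is 283 days after the start; 283 ÷ 15 = 18 remainder 13. Last occurrence in the window: #19 on Feb 20, 2070.
Occurrences #5 through #19: 15 in total.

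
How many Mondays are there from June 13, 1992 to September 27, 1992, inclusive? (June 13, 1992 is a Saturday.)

15

June 13, 1992 is a Saturday; the first Monday on or after it is June 15, 1992 (2 days later).
From June 15, 1992 to September 27, 1992: 15 + 31 + 31 + 27 = 104 days (rest of June, July, August, September).
104 ÷ 7 = 14 full weeks with remainder 6, so 14 more Mondays after the first → 15.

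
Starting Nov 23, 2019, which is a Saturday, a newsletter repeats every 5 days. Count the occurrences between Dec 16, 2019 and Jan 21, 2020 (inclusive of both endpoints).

7

Occurrences land 5·i days after Nov 23, 2019 for i = 0, 1, 2, …
Dec 16, 2019 is 23 days after the start; 23 ÷ 5 = 4 remainder 3; since the remainder is 3, round up to i = 5. First occurrence in the window: #6 on Dec 18, 2019 (5×5 = 25 days in).
Jan 21, 2020 is 59 days after the start; 59 ÷ 5 = 11 remainder 4. Last occurrence in the window: #12 on Jan 17, 2020.
Occurrences #6 through #12: 7 in total.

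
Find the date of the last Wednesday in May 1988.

May 25, 1988

The first Wednesday of May 1988 is May 4.
May 1988 has 31 days. Adding weeks: 4, 11, 18, 25 — the last one ≤ 31 is the 25th.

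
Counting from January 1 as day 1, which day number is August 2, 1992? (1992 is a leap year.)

Days in months before August: 31 + 29 + 31 + 30 + 31 + 30 + 31 = 213.
Plus 2 days into August → day 215.

215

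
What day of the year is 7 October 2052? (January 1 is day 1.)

281

Days in months before October: 31 + 29 + 31 + 30 + 31 + 30 + 31 + 31 + 30 = 274.
Plus 7 days into October → day 281.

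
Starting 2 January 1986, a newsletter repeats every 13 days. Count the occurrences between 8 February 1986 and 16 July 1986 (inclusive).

Occurrences land 13·i days after 2 January 1986 for i = 0, 1, 2, …
8 February 1986 is 37 days after the start; 37 ÷ 13 = 2 remainder 11; since the remainder is 11, round up to i = 3. First occurrence in the window: #4 on 10 February 1986 (3×13 = 39 days in).
16 July 1986 is 195 days after the start; 195 ÷ 13 = 15 remainder 0. Last occurrence in the window: #16 on 16 July 1986.
Occurrences #4 through #16: 13 in total.

13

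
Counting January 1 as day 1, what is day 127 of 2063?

7 May 2063

January has 31 days (127 − 31 = 96 remain).
February has 28 days (96 − 28 = 68 remain).
March has 31 days (68 − 31 = 37 remain).
April has 30 days (37 − 30 = 7 remain).
7 into May → May 7.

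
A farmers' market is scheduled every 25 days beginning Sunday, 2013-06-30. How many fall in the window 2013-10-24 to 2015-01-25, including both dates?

Occurrences land 25·i days after 2013-06-30 for i = 0, 1, 2, …
2013-10-24 is 116 days after the start; 116 ÷ 25 = 4 remainder 16; since the remainder is 16, round up to i = 5. First occurrence in the window: #6 on 2013-11-02 (5×25 = 125 days in).
2015-01-25 is 574 days after the start; 574 ÷ 25 = 22 remainder 24. Last occurrence in the window: #23 on 2015-01-01.
Occurrences #6 through #23: 18 in total.

18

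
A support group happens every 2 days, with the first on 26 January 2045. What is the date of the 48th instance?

The 48th occurrence is 47 intervals after the first: 47 × 2 = 94 days after 26 January 2045.
January has 31 days — 5 days to the end of January leaves 89.
February has 28 days (61 left).
March has 31 days (30 left).
30 days into April → 30 April 2045.

30 April 2045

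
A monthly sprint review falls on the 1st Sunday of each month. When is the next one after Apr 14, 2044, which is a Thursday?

May 1, 2044

Apr 2044 starts on a Friday, so its 1st Sunday is Apr 3, 2044 (2 days in).
That is not after Apr 14, 2044, so look at May 2044.
May 2044 starts on a Sunday, so its 1st Sunday is May 1, 2044.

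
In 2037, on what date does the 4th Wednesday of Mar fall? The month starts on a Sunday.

Mar 2037 begins on a Sunday, so the first Wednesday is Mar 4 (3 days later).
The 4th Wednesday is 3 weeks later: 4 + 21 = 25.

Mar 25, 2037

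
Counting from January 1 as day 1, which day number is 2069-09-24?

Days in months before September: 31 + 28 + 31 + 30 + 31 + 30 + 31 + 31 = 243.
Plus 24 days into September → day 267.

267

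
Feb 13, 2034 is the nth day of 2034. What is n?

Days in months before Feb: 31 = 31.
Plus 13 days into Feb → day 44.

44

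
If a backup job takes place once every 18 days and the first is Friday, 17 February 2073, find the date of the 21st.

The 21st occurrence is 20 intervals after the first: 20 × 18 = 360 days after 17 February 2073.
February has 28 days — 11 days to the end of February leaves 349.
March has 31 days (318 left).
April has 30 days (288 left).
May has 31 days (257 left).
June has 30 days (227 left).
July has 31 days (196 left).
August has 31 days (165 left).
September has 30 days (135 left).
October has 31 days (104 left).
November has 30 days (74 left).
December has 31 days (43 left).
January has 31 days (12 left).
12 days into February → 12 February 2074.

12 February 2074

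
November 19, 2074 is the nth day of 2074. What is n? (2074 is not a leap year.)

Days in months before November: 31 + 28 + 31 + 30 + 31 + 30 + 31 + 31 + 30 + 31 = 304.
Plus 19 days into November → day 323.

323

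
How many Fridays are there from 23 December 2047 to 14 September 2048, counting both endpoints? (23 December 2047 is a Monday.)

38

23 December 2047 is a Monday; the first Friday on or after it is 27 December 2047 (4 days later).
From 27 December 2047 to 14 September 2048: 4 + 31 + 29 + 31 + 30 + 31 + 30 + 31 + 31 + 14 = 262 days (rest of December, January, February, March, April, May, June, July, August, September).
262 ÷ 7 = 37 full weeks with remainder 3, so 37 more Fridays after the first → 38.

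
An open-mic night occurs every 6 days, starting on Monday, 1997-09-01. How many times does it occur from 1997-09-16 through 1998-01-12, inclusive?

20

Occurrences land 6·i days after 1997-09-01 for i = 0, 1, 2, …
1997-09-16 is 15 days after the start; 15 ÷ 6 = 2 remainder 3; since the remainder is 3, round up to i = 3. First occurrence in the window: #4 on 1997-09-19 (3×6 = 18 days in).
1998-01-12 is 133 days after the start; 133 ÷ 6 = 22 remainder 1. Last occurrence in the window: #23 on 1998-01-11.
Occurrences #4 through #23: 20 in total.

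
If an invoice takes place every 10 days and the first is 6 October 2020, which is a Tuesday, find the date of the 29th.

13 July 2021

The 29th occurrence is 28 intervals after the first: 28 × 10 = 280 days after 6 October 2020.
October has 31 days — 25 days to the end of October leaves 255.
November has 30 days (225 left).
December has 31 days (194 left).
January has 31 days (163 left).
February has 28 days (135 left).
March has 31 days (104 left).
April has 30 days (74 left).
May has 31 days (43 left).
June has 30 days (13 left).
13 days into July → 13 July 2021.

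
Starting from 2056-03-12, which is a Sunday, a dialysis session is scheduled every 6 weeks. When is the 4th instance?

2056-07-16

The 4th occurrence is 3 intervals after the first: 3 × 42 = 126 days after 2056-03-12.
March has 31 days — 19 days to the end of March leaves 107.
April has 30 days (77 left).
May has 31 days (46 left).
June has 30 days (16 left).
16 days into July → 2056-07-16.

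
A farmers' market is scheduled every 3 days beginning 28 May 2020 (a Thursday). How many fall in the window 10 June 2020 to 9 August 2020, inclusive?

Occurrences land 3·i days after 28 May 2020 for i = 0, 1, 2, …
10 June 2020 is 13 days after the start; 13 ÷ 3 = 4 remainder 1; since the remainder is 1, round up to i = 5. First occurrence in the window: #6 on 12 June 2020 (5×3 = 15 days in).
9 August 2020 is 73 days after the start; 73 ÷ 3 = 24 remainder 1. Last occurrence in the window: #25 on 8 August 2020.
Occurrences #6 through #25: 20 in total.

20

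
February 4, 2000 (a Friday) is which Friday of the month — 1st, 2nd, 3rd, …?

1st

Day 4 falls in week ⌈4/7⌉ of the month.
Days 1–7 hold the 1st Friday, 8–14 the 2nd, 15–21 the 3rd, 22–28 the 4th, 29–31 the 5th.
4 is in the range for the 1st.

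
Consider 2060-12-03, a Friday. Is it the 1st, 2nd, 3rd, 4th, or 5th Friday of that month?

1st

Day 3 falls in week ⌈3/7⌉ of the month.
Days 1–7 hold the 1st Friday, 8–14 the 2nd, 15–21 the 3rd, 22–28 the 4th, 29–31 the 5th.
3 is in the range for the 1st.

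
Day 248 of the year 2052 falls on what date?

September 4, 2052

January has 31 days (248 − 31 = 217 remain).
February has 29 days (217 − 29 = 188 remain).
March has 31 days (188 − 31 = 157 remain).
April has 30 days (157 − 30 = 127 remain).
May has 31 days (127 − 31 = 96 remain).
June has 30 days (96 − 30 = 66 remain).
July has 31 days (66 − 31 = 35 remain).
August has 31 days (35 − 31 = 4 remain).
4 into September → September 4.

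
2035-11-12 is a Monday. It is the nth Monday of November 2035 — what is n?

2nd

Day 12 falls in week ⌈12/7⌉ of the month.
Days 1–7 hold the 1st Monday, 8–14 the 2nd, 15–21 the 3rd, 22–28 the 4th, 29–31 the 5th.
12 is in the range for the 2nd.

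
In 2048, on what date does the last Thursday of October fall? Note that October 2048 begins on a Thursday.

October 29, 2048

October 2048 begins on a Thursday, so the first Thursday is October 1.
October 2048 has 31 days. Adding weeks: 1, 8, 15, 22, 29 — the last one ≤ 31 is the 29th.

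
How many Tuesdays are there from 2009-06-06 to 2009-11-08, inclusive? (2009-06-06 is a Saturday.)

22

2009-06-06 is a Saturday; the first Tuesday on or after it is 2009-06-09 (3 days later).
From 2009-06-09 to 2009-11-08: 21 + 31 + 31 + 30 + 31 + 8 = 152 days (rest of June, July, August, September, October, November).
152 ÷ 7 = 21 full weeks with remainder 5, so 21 more Tuesdays after the first → 22.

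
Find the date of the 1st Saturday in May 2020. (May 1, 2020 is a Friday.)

May 2, 2020

May 2020 begins on a Friday, so the first Saturday is May 2 (1 day later).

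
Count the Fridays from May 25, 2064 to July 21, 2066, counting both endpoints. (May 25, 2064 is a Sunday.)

112

May 25, 2064 is a Sunday; the first Friday on or after it is May 30, 2064 (5 days later).
From May 30, 2064 to July 21, 2066: 215 + 365 + 202 = 782 days (rest of 2064, 2065, to July 21, 2066 in 2066).
782 ÷ 7 = 111 full weeks with remainder 5, so 111 more Fridays after the first → 112.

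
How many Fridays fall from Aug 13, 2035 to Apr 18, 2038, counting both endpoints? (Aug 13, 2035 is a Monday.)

140

Aug 13, 2035 is a Monday; the first Friday on or after it is Aug 17, 2035 (4 days later).
From Aug 17, 2035 to Apr 18, 2038: 136 + 366 + 365 + 108 = 975 days (rest of 2035, 2036, 2037, to Apr 18, 2038 in 2038).
975 ÷ 7 = 139 full weeks with remainder 2, so 139 more Fridays after the first → 140.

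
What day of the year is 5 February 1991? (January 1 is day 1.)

Days in months before February: 31 = 31.
Plus 5 days into February → day 36.

36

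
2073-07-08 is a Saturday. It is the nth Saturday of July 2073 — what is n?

2nd

Day 8 falls in week ⌈8/7⌉ of the month.
Days 1–7 hold the 1st Saturday, 8–14 the 2nd, 15–21 the 3rd, 22–28 the 4th, 29–31 the 5th.
8 is in the range for the 2nd.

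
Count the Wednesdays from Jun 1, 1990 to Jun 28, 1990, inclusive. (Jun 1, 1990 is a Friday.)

Jun 1, 1990 is a Friday; the first Wednesday on or after it is Jun 6, 1990 (5 days later).
From Jun 6, 1990 to Jun 28, 1990 is 28 − 6 = 22 days.
22 ÷ 7 = 3 full weeks with remainder 1, so 3 more Wednesdays after the first → 4.

4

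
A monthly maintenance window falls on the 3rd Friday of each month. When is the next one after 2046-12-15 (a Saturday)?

December 2046 starts on a Saturday; its first Friday is the 7th, so the 3rd Friday is the 21st — 2046-12-21.
2046-12-21 is after 2046-12-15, so that is the next one.

2046-12-21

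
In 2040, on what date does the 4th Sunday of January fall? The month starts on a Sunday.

January 2040 begins on a Sunday, so the first Sunday is January 1.
The 4th Sunday is 3 weeks later: 1 + 21 = 22.

January 22, 2040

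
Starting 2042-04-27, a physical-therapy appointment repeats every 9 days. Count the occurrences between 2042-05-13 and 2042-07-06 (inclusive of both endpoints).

6

Occurrences land 9·i days after 2042-04-27 for i = 0, 1, 2, …
2042-05-13 is 16 days after the start; 16 ÷ 9 = 1 remainder 7; since the remainder is 7, round up to i = 2. First occurrence in the window: #3 on 2042-05-15 (2×9 = 18 days in).
2042-07-06 is 70 days after the start; 70 ÷ 9 = 7 remainder 7. Last occurrence in the window: #8 on 2042-06-29.
Occurrences #3 through #8: 6 in total.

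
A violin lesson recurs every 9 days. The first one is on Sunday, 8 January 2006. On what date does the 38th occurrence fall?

The 38th occurrence is 37 intervals after the first: 37 × 9 = 333 days after 8 January 2006.
January has 31 days — 23 days to the end of January leaves 310.
February has 28 days (282 left).
March has 31 days (251 left).
April has 30 days (221 left).
May has 31 days (190 left).
June has 30 days (160 left).
July has 31 days (129 left).
August has 31 days (98 left).
September has 30 days (68 left).
October has 31 days (37 left).
November has 30 days (7 left).
7 days into December → 7 December 2006.

7 December 2006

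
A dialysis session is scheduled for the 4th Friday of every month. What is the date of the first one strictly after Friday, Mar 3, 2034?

Mar 24, 2034

Mar 2034 starts on a Wednesday; its first Friday is the 3rd, so the 4th Friday is the 24th — Mar 24, 2034.
Mar 24, 2034 is after Mar 3, 2034, so that is the next one.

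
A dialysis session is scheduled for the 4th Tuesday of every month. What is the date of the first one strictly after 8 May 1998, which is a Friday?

26 May 1998

May 1998 starts on a Friday; its first Tuesday is the 5th, so the 4th Tuesday is the 26th — 26 May 1998.
26 May 1998 is after 8 May 1998, so that is the next one.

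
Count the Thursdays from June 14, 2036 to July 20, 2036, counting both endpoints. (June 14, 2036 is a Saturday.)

5

June 14, 2036 is a Saturday; the first Thursday on or after it is June 19, 2036 (5 days later).
From June 19, 2036 to July 20, 2036: 11 + 20 = 31 days (rest of June, July).
31 ÷ 7 = 4 full weeks with remainder 3, so 4 more Thursdays after the first → 5.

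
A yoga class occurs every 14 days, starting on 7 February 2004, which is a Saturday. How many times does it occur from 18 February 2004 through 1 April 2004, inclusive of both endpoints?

3

Occurrences land 14·i days after 7 February 2004 for i = 0, 1, 2, …
18 February 2004 is 11 days after the start; 11 ÷ 14 = 0 remainder 11; since the remainder is 11, round up to i = 1. First occurrence in the window: #2 on 21 February 2004 (1×14 = 14 days in).
1 April 2004 is 54 days after the start; 54 ÷ 14 = 3 remainder 12. Last occurrence in the window: #4 on 20 March 2004.
Occurrences #2 through #4: 3 in total.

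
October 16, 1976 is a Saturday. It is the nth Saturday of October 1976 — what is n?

3rd

Day 16 falls in week ⌈16/7⌉ of the month.
Days 1–7 hold the 1st Saturday, 8–14 the 2nd, 15–21 the 3rd, 22–28 the 4th, 29–31 the 5th.
16 is in the range for the 3rd.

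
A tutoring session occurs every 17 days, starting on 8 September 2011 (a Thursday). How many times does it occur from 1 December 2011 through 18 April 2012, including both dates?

Occurrences land 17·i days after 8 September 2011 for i = 0, 1, 2, …
1 December 2011 is 84 days after the start; 84 ÷ 17 = 4 remainder 16; since the remainder is 16, round up to i = 5. First occurrence in the window: #6 on 2 December 2011 (5×17 = 85 days in).
18 April 2012 is 223 days after the start; 223 ÷ 17 = 13 remainder 2. Last occurrence in the window: #14 on 16 April 2012.
Occurrences #6 through #14: 9 in total.

9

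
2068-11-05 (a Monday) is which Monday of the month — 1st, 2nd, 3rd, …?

1st

Day 5 falls in week ⌈5/7⌉ of the month.
Days 1–7 hold the 1st Monday, 8–14 the 2nd, 15–21 the 3rd, 22–28 the 4th, 29–31 the 5th.
5 is in the range for the 1st.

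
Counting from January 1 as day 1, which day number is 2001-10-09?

Days in months before October: 31 + 28 + 31 + 30 + 31 + 30 + 31 + 31 + 30 = 273.
Plus 9 days into October → day 282.

282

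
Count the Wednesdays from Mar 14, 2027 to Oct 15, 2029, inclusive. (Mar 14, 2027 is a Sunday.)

Mar 14, 2027 is a Sunday; the first Wednesday on or after it is Mar 17, 2027 (3 days later).
From Mar 17, 2027 to Oct 15, 2029: 289 + 366 + 288 = 943 days (rest of 2027, 2028, to Oct 15, 2029 in 2029).
943 ÷ 7 = 134 full weeks with remainder 5, so 134 more Wednesdays after the first → 135.

135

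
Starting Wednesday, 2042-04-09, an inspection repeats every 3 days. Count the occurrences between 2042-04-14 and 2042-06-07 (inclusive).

18

Occurrences land 3·i days after 2042-04-09 for i = 0, 1, 2, …
2042-04-14 is 5 days after the start; 5 ÷ 3 = 1 remainder 2; since the remainder is 2, round up to i = 2. First occurrence in the window: #3 on 2042-04-15 (2×3 = 6 days in).
2042-06-07 is 59 days after the start; 59 ÷ 3 = 19 remainder 2. Last occurrence in the window: #20 on 2042-06-05.
Occurrences #3 through #20: 18 in total.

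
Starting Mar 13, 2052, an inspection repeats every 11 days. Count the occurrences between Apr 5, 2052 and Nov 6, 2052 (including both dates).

19

Occurrences land 11·i days after Mar 13, 2052 for i = 0, 1, 2, …
Apr 5, 2052 is 23 days after the start; 23 ÷ 11 = 2 remainder 1; since the remainder is 1, round up to i = 3. First occurrence in the window: #4 on Apr 15, 2052 (3×11 = 33 days in).
Nov 6, 2052 is 238 days after the start; 238 ÷ 11 = 21 remainder 7. Last occurrence in the window: #22 on Oct 30, 2052.
Occurrences #4 through #22: 19 in total.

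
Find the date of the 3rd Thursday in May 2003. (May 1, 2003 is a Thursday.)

May 2003 begins on a Thursday, so the first Thursday is May 1.
The 3rd Thursday is 2 weeks later: 1 + 14 = 15.

15 May 2003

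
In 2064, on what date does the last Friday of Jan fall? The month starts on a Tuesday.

Jan 25, 2064

Jan 2064 begins on a Tuesday, so the first Friday is Jan 4 (3 days later).
Jan 2064 has 31 days. Adding weeks: 4, 11, 18, 25 — the last one ≤ 31 is the 25th.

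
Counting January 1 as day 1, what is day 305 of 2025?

November 1, 2025

January has 31 days (305 − 31 = 274 remain).
February has 28 days (274 − 28 = 246 remain).
March has 31 days (246 − 31 = 215 remain).
April has 30 days (215 − 30 = 185 remain).
May has 31 days (185 − 31 = 154 remain).
June has 30 days (154 − 30 = 124 remain).
July has 31 days (124 − 31 = 93 remain).
August has 31 days (93 − 31 = 62 remain).
September has 30 days (62 − 30 = 32 remain).
October has 31 days (32 − 31 = 1 remain).
1 into November → November 1.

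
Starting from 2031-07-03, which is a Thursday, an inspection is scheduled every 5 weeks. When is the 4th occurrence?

2031-10-16

The 4th occurrence is 3 intervals after the first: 3 × 35 = 105 days after 2031-07-03.
July has 31 days — 28 days to the end of July leaves 77.
August has 31 days (46 left).
September has 30 days (16 left).
16 days into October → 2031-10-16.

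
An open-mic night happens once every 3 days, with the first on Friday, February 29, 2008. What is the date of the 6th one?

The 6th occurrence is 5 intervals after the first: 5 × 3 = 15 days after February 29, 2008.
February has 29 days — 0 days to the end of February leaves 15.
15 days into March → March 15, 2008.

March 15, 2008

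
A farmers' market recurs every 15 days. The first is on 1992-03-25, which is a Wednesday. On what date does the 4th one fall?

1992-05-09

The 4th occurrence is 3 intervals after the first: 3 × 15 = 45 days after 1992-03-25.
March has 31 days — 6 days to the end of March leaves 39.
April has 30 days (9 left).
9 days into May → 1992-05-09.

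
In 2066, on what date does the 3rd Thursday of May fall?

The first Thursday of May 2066 is May 6.
The 3rd Thursday is 2 weeks later: 6 + 14 = 20.

20 May 2066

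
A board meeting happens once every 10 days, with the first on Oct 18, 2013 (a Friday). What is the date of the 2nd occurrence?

The 2nd occurrence is 1 interval after the first: 1 × 10 = 10 days after Oct 18, 2013.
10 days later is Oct 28, 2013.

Oct 28, 2013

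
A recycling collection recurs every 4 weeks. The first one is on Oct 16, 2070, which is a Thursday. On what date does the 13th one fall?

The 13th occurrence is 12 intervals after the first: 12 × 28 = 336 days after Oct 16, 2070.
Oct has 31 days — 15 days to the end of Oct leaves 321.
Nov has 30 days (291 left).
Dec has 31 days (260 left).
Jan has 31 days (229 left).
Feb has 28 days (201 left).
Mar has 31 days (170 left).
Apr has 30 days (140 left).
May has 31 days (109 left).
Jun has 30 days (79 left).
Jul has 31 days (48 left).
Aug has 31 days (17 left).
17 days into Sep → Sep 17, 2071.

Sep 17, 2071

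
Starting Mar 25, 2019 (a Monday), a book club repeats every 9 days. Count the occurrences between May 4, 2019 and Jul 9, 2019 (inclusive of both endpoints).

7

Occurrences land 9·i days after Mar 25, 2019 for i = 0, 1, 2, …
May 4, 2019 is 40 days after the start; 40 ÷ 9 = 4 remainder 4; since the remainder is 4, round up to i = 5. First occurrence in the window: #6 on May 9, 2019 (5×9 = 45 days in).
Jul 9, 2019 is 106 days after the start; 106 ÷ 9 = 11 remainder 7. Last occurrence in the window: #12 on Jul 2, 2019.
Occurrences #6 through #12: 7 in total.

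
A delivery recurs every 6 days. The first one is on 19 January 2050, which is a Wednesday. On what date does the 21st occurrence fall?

19 May 2050

The 21st occurrence is 20 intervals after the first: 20 × 6 = 120 days after 19 January 2050.
January has 31 days — 12 days to the end of January leaves 108.
February has 28 days (80 left).
March has 31 days (49 left).
April has 30 days (19 left).
19 days into May → 19 May 2050.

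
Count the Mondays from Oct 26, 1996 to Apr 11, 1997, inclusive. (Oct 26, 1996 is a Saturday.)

24

Oct 26, 1996 is a Saturday; the first Monday on or after it is Oct 28, 1996 (2 days later).
From Oct 28, 1996 to Apr 11, 1997: 3 + 30 + 31 + 31 + 28 + 31 + 11 = 165 days (rest of Oct, Nov, Dec, Jan, Feb, Mar, Apr).
165 ÷ 7 = 23 full weeks with remainder 4, so 23 more Mondays after the first → 24.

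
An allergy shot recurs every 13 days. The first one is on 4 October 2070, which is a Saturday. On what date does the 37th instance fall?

The 37th occurrence is 36 intervals after the first: 36 × 13 = 468 days after 4 October 2070.
October has 31 days — 27 days to the end of October leaves 441.
From end of October to end of 2070 is 61 days (380 left).
2071 has 365 days (15 left).
15 days into January → 15 January 2072.

15 January 2072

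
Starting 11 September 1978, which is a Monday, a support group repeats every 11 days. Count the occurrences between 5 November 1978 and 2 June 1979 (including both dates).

Occurrences land 11·i days after 11 September 1978 for i = 0, 1, 2, …
5 November 1978 is 55 days after the start; 55 ÷ 11 = 5 remainder 0. First occurrence in the window: #6 on 5 November 1978 (5×11 = 55 days in).
2 June 1979 is 264 days after the start; 264 ÷ 11 = 24 remainder 0. Last occurrence in the window: #25 on 2 June 1979.
Occurrences #6 through #25: 20 in total.

20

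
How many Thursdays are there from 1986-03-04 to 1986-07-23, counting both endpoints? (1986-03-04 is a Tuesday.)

1986-03-04 is a Tuesday; the first Thursday on or after it is 1986-03-06 (2 days later).
From 1986-03-06 to 1986-07-23: 25 + 30 + 31 + 30 + 23 = 139 days (rest of March, April, May, June, July).
139 ÷ 7 = 19 full weeks with remainder 6, so 19 more Thursdays after the first → 20.

20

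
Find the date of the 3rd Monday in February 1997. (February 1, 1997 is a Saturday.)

February 1997 begins on a Saturday, so the first Monday is February 3 (2 days later).
The 3rd Monday is 2 weeks later: 3 + 14 = 17.

February 17, 1997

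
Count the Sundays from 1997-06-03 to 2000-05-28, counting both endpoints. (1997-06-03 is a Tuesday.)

156

1997-06-03 is a Tuesday; the first Sunday on or after it is 1997-06-08 (5 days later).
From 1997-06-08 to 2000-05-28: 206 + 365 + 365 + 149 = 1085 days (rest of 1997, 1998, 1999, to 2000-05-28 in 2000).
1085 ÷ 7 = 155 full weeks with remainder 0, so 155 more Sundays after the first → 156.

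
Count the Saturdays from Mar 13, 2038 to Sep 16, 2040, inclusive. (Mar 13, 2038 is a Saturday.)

132

Mar 13, 2038 is a Saturday; the first Saturday on or after it is Mar 13, 2038.
From Mar 13, 2038 to Sep 16, 2040: 293 + 365 + 260 = 918 days (rest of 2038, 2039, to Sep 16, 2040 in 2040).
918 ÷ 7 = 131 full weeks with remainder 1, so 131 more Saturdays after the first → 132.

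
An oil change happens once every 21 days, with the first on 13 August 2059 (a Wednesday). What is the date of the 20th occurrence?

The 20th occurrence is 19 intervals after the first: 19 × 21 = 399 days after 13 August 2059.
August has 31 days — 18 days to the end of August leaves 381.
September has 30 days (351 left).
October has 31 days (320 left).
November has 30 days (290 left).
December has 31 days (259 left).
January has 31 days (228 left).
February has 29 days (199 left).
March has 31 days (168 left).
April has 30 days (138 left).
May has 31 days (107 left).
June has 30 days (77 left).
July has 31 days (46 left).
August has 31 days (15 left).
15 days into September → 15 September 2060.

15 September 2060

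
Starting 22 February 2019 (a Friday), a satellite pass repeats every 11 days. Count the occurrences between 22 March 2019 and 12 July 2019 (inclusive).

10

Occurrences land 11·i days after 22 February 2019 for i = 0, 1, 2, …
22 March 2019 is 28 days after the start; 28 ÷ 11 = 2 remainder 6; since the remainder is 6, round up to i = 3. First occurrence in the window: #4 on 27 March 2019 (3×11 = 33 days in).
12 July 2019 is 140 days after the start; 140 ÷ 11 = 12 remainder 8. Last occurrence in the window: #13 on 4 July 2019.
Occurrences #4 through #13: 10 in total.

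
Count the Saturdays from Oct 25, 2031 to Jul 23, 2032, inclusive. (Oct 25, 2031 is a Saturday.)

39

Oct 25, 2031 is a Saturday; the first Saturday on or after it is Oct 25, 2031.
From Oct 25, 2031 to Jul 23, 2032: 6 + 30 + 31 + 31 + 29 + 31 + 30 + 31 + 30 + 23 = 272 days (rest of Oct, Nov, Dec, Jan, Feb, Mar, Apr, May, Jun, Jul).
272 ÷ 7 = 38 full weeks with remainder 6, so 38 more Saturdays after the first → 39.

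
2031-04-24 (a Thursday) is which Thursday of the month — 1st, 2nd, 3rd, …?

Day 24 falls in week ⌈24/7⌉ of the month.
Days 1–7 hold the 1st Thursday, 8–14 the 2nd, 15–21 the 3rd, 22–28 the 4th, 29–31 the 5th.
24 is in the range for the 4th.

4th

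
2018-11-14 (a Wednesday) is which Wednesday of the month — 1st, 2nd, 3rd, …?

2nd

Day 14 falls in week ⌈14/7⌉ of the month.
Days 1–7 hold the 1st Wednesday, 8–14 the 2nd, 15–21 the 3rd, 22–28 the 4th, 29–31 the 5th.
14 is in the range for the 2nd.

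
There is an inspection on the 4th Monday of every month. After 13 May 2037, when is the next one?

25 May 2037

May 2037 starts on a Friday; its first Monday is the 4th, so the 4th Monday is the 25th — 25 May 2037.
25 May 2037 is after 13 May 2037, so that is the next one.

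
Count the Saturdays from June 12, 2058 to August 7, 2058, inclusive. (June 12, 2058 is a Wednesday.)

June 12, 2058 is a Wednesday; the first Saturday on or after it is June 15, 2058 (3 days later).
From June 15, 2058 to August 7, 2058: 15 + 31 + 7 = 53 days (rest of June, July, August).
53 ÷ 7 = 7 full weeks with remainder 4, so 7 more Saturdays after the first → 8.

8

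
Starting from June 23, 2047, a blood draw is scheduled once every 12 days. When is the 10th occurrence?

The 10th occurrence is 9 intervals after the first: 9 × 12 = 108 days after June 23, 2047.
June has 30 days — 7 days to the end of June leaves 101.
July has 31 days (70 left).
August has 31 days (39 left).
September has 30 days (9 left).
9 days into October → October 9, 2047.

October 9, 2047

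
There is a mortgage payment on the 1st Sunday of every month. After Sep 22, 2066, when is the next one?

Oct 3, 2066

Sep 2066 starts on a Wednesday, so its 1st Sunday is Sep 5, 2066 (4 days in).
That is not after Sep 22, 2066, so look at Oct 2066.
Oct 2066 starts on a Friday, so its 1st Sunday is Oct 3, 2066 (2 days in).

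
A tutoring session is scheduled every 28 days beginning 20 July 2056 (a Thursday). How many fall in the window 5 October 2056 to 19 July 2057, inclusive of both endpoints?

Occurrences land 28·i days after 20 July 2056 for i = 0, 1, 2, …
5 October 2056 is 77 days after the start; 77 ÷ 28 = 2 remainder 21; since the remainder is 21, round up to i = 3. First occurrence in the window: #4 on 12 October 2056 (3×28 = 84 days in).
19 July 2057 is 364 days after the start; 364 ÷ 28 = 13 remainder 0. Last occurrence in the window: #14 on 19 July 2057.
Occurrences #4 through #14: 11 in total.

11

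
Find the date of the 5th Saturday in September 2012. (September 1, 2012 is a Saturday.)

September 2012 begins on a Saturday, so the first Saturday is September 1.
The 5th Saturday is 4 weeks later: 1 + 28 = 29.

September 29, 2012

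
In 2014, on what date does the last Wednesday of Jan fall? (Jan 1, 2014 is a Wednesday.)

Jan 29, 2014

Jan 2014 begins on a Wednesday, so the first Wednesday is Jan 1.
Jan 2014 has 31 days. Adding weeks: 1, 8, 15, 22, 29 — the last one ≤ 31 is the 29th.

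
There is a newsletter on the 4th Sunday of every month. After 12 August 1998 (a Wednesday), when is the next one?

August 1998 starts on a Saturday; its first Sunday is the 2nd, so the 4th Sunday is the 23rd — 23 August 1998.
23 August 1998 is after 12 August 1998, so that is the next one.

23 August 1998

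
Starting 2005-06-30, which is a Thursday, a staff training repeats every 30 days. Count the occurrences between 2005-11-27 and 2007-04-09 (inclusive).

17

Occurrences land 30·i days after 2005-06-30 for i = 0, 1, 2, …
2005-11-27 is 150 days after the start; 150 ÷ 30 = 5 remainder 0. First occurrence in the window: #6 on 2005-11-27 (5×30 = 150 days in).
2007-04-09 is 648 days after the start; 648 ÷ 30 = 21 remainder 18. Last occurrence in the window: #22 on 2007-03-22.
Occurrences #6 through #22: 17 in total.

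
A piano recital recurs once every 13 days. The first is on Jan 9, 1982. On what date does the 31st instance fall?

The 31st occurrence is 30 intervals after the first: 30 × 13 = 390 days after Jan 9, 1982.
Jan has 31 days — 22 days to the end of Jan leaves 368.
Feb has 28 days (340 left).
Mar has 31 days (309 left).
Apr has 30 days (279 left).
May has 31 days (248 left).
Jun has 30 days (218 left).
Jul has 31 days (187 left).
Aug has 31 days (156 left).
Sep has 30 days (126 left).
Oct has 31 days (95 left).
Nov has 30 days (65 left).
Dec has 31 days (34 left).
Jan has 31 days (3 left).
3 days into Feb → Feb 3, 1983.

Feb 3, 1983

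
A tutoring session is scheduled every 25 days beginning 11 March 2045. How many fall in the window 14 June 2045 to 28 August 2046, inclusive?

Occurrences land 25·i days after 11 March 2045 for i = 0, 1, 2, …
14 June 2045 is 95 days after the start; 95 ÷ 25 = 3 remainder 20; since the remainder is 20, round up to i = 4. First occurrence in the window: #5 on 19 June 2045 (4×25 = 100 days in).
28 August 2046 is 535 days after the start; 535 ÷ 25 = 21 remainder 10. Last occurrence in the window: #22 on 18 August 2046.
Occurrences #5 through #22: 18 in total.

18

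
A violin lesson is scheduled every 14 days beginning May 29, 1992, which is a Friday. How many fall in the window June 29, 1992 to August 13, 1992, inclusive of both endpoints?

Occurrences land 14·i days after May 29, 1992 for i = 0, 1, 2, …
June 29, 1992 is 31 days after the start; 31 ÷ 14 = 2 remainder 3; since the remainder is 3, round up to i = 3. First occurrence in the window: #4 on July 10, 1992 (3×14 = 42 days in).
August 13, 1992 is 76 days after the start; 76 ÷ 14 = 5 remainder 6. Last occurrence in the window: #6 on August 7, 1992.
Occurrences #4 through #6: 3 in total.

3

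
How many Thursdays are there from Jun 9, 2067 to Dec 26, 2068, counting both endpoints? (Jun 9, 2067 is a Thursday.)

Jun 9, 2067 is a Thursday; the first Thursday on or after it is Jun 9, 2067.
From Jun 9, 2067 to Dec 26, 2068: 205 + 361 = 566 days (rest of 2067, to Dec 26, 2068 in 2068).
566 ÷ 7 = 80 full weeks with remainder 6, so 80 more Thursdays after the first → 81.

81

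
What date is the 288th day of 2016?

January has 31 days (288 − 31 = 257 remain).
February has 29 days (257 − 29 = 228 remain).
March has 31 days (228 − 31 = 197 remain).
April has 30 days (197 − 30 = 167 remain).
May has 31 days (167 − 31 = 136 remain).
June has 30 days (136 − 30 = 106 remain).
July has 31 days (106 − 31 = 75 remain).
August has 31 days (75 − 31 = 44 remain).
September has 30 days (44 − 30 = 14 remain).
14 into October → October 14.

14 October 2016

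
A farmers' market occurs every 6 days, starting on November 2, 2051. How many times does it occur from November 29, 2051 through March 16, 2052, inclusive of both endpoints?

18

Occurrences land 6·i days after November 2, 2051 for i = 0, 1, 2, …
November 29, 2051 is 27 days after the start; 27 ÷ 6 = 4 remainder 3; since the remainder is 3, round up to i = 5. First occurrence in the window: #6 on December 2, 2051 (5×6 = 30 days in).
March 16, 2052 is 135 days after the start; 135 ÷ 6 = 22 remainder 3. Last occurrence in the window: #23 on March 13, 2052.
Occurrences #6 through #23: 18 in total.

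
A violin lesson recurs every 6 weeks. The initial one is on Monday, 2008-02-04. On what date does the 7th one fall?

2008-10-13

The 7th occurrence is 6 intervals after the first: 6 × 42 = 252 days after 2008-02-04.
February has 29 days — 25 days to the end of February leaves 227.
March has 31 days (196 left).
April has 30 days (166 left).
May has 31 days (135 left).
June has 30 days (105 left).
July has 31 days (74 left).
August has 31 days (43 left).
September has 30 days (13 left).
13 days into October → 2008-10-13.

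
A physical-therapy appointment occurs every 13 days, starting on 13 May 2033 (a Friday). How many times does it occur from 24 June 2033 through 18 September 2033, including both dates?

6

Occurrences land 13·i days after 13 May 2033 for i = 0, 1, 2, …
24 June 2033 is 42 days after the start; 42 ÷ 13 = 3 remainder 3; since the remainder is 3, round up to i = 4. First occurrence in the window: #5 on 4 July 2033 (4×13 = 52 days in).
18 September 2033 is 128 days after the start; 128 ÷ 13 = 9 remainder 11. Last occurrence in the window: #10 on 7 September 2033.
Occurrences #5 through #10: 6 in total.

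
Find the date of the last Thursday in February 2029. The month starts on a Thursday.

22 February 2029

February 2029 begins on a Thursday, so the first Thursday is February 1.
February 2029 has 28 days. Adding weeks: 1, 8, 15, 22 — the last one ≤ 28 is the 22nd.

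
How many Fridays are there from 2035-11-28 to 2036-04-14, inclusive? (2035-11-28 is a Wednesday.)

20

2035-11-28 is a Wednesday; the first Friday on or after it is 2035-11-30 (2 days later).
From 2035-11-30 to 2036-04-14: 0 + 31 + 31 + 29 + 31 + 14 = 136 days (rest of November, December, January, February, March, April).
136 ÷ 7 = 19 full weeks with remainder 3, so 19 more Fridays after the first → 20.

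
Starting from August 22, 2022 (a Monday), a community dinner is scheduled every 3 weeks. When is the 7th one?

The 7th occurrence is 6 intervals after the first: 6 × 21 = 126 days after August 22, 2022.
August has 31 days — 9 days to the end of August leaves 117.
September has 30 days (87 left).
October has 31 days (56 left).
November has 30 days (26 left).
26 days into December → December 26, 2022.

December 26, 2022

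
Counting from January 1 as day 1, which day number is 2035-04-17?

Days in months before April: 31 + 28 + 31 = 90.
Plus 17 days into April → day 107.

107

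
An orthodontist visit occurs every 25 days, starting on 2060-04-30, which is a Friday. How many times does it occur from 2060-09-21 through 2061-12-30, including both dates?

Occurrences land 25·i days after 2060-04-30 for i = 0, 1, 2, …
2060-09-21 is 144 days after the start; 144 ÷ 25 = 5 remainder 19; since the remainder is 19, round up to i = 6. First occurrence in the window: #7 on 2060-09-27 (6×25 = 150 days in).
2061-12-30 is 609 days after the start; 609 ÷ 25 = 24 remainder 9. Last occurrence in the window: #25 on 2061-12-21.
Occurrences #7 through #25: 19 in total.

19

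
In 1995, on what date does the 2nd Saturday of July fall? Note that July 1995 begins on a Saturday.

July 1995 begins on a Saturday, so the first Saturday is July 1.
The 2nd Saturday is 1 weeks later: 1 + 7 = 8.

1995-07-08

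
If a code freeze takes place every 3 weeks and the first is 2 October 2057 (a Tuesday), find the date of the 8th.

26 February 2058

The 8th occurrence is 7 intervals after the first: 7 × 21 = 147 days after 2 October 2057.
October has 31 days — 29 days to the end of October leaves 118.
November has 30 days (88 left).
December has 31 days (57 left).
January has 31 days (26 left).
26 days into February → 26 February 2058.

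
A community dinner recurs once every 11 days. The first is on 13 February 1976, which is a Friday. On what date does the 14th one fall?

The 14th occurrence is 13 intervals after the first: 13 × 11 = 143 days after 13 February 1976.
February has 29 days — 16 days to the end of February leaves 127.
March has 31 days (96 left).
April has 30 days (66 left).
May has 31 days (35 left).
June has 30 days (5 left).
5 days into July → 5 July 1976.

5 July 1976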